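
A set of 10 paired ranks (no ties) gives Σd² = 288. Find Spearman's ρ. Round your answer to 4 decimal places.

-0.7455

ρ = 1 − 6Σd² / [n(n²−1)] = 1 − 6×288 / (10×99)
  = 1 − 1728/990 = 1 − 1.74545 ≈ -0.7455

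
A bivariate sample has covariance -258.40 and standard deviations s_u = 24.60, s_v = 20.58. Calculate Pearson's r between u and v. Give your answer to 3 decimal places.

r = Cov(u,v) / (s_u · s_v) = -258.40 / (24.60 × 20.58)
  = -258.40 / 506.2680 ≈ -0.510

-0.510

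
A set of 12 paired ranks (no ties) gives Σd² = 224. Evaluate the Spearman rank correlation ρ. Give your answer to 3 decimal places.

0.217

ρ = 1 − 6Σd² / [n(n²−1)] = 1 − 6×224 / (12×143)
  = 1 − 1344/1716 = 1 − 0.7832 ≈ 0.217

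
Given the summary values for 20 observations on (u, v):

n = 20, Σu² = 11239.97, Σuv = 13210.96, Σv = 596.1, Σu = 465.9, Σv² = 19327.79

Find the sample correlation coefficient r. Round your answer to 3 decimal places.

r = (nΣuv − ΣuΣv) / √[(nΣu² − (Σu)²)(nΣv² − (Σv)²)]
Numerator: 20×13210.96 − 465.9×596.1 = -13503.79
Denominator: √[(224799.4 − 217062.81)(386555.8 − 355335.21)] = √[7736.59 × 31220.59] = 15541.5863
r = -13503.79 / 15541.5863 ≈ -0.869

-0.869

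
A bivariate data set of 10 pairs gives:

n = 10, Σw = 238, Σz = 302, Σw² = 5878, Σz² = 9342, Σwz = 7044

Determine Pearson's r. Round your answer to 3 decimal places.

r = (nΣwz − ΣwΣz) / √[(nΣw² − (Σw)²)(nΣz² − (Σz)²)]
Numerator: 10×7044 − 238×302 = -1436
Denominator: √[(58780 − 56644)(93420 − 91204)] = √[2136 × 2216] = 2175.6323
r = -1436 / 2175.6323 ≈ -0.660

-0.660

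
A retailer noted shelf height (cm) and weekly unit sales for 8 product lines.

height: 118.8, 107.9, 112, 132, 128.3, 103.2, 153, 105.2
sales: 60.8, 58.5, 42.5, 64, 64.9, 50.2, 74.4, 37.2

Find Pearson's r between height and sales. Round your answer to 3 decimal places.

n = 8, Σx = 960.4, Σy = 452.5, Σx² = 117311.02, Σy² = 26672.39, Σxy = 55547.14
nΣxy − ΣxΣy = 444377.12 − 434581 = 9796.12
nΣx² − (Σx)² = 938488.16 − 922368.16 = 16120; nΣy² − (Σy)² = 213379.12 − 204756.25 = 8622.87
r = 9796.12 / √(16120 × 8622.87) = 9796.12 / 11789.8543 ≈ 0.831

0.831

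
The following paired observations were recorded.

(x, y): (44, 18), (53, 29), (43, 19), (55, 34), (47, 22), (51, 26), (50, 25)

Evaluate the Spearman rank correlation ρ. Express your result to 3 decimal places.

Rank x: 2, 6, 1, 7, 3, 5, 4
Rank y: 1, 6, 2, 7, 3, 5, 4
d = rank(x) − rank(y): 1, 0, -1, 0, 0, 0, 0; Σd² = 2
ρ = 1 − 6Σd² / [n(n²−1)] = 1 − 6×2 / (7×48) = 1 − 12/336 ≈ 0.964

0.964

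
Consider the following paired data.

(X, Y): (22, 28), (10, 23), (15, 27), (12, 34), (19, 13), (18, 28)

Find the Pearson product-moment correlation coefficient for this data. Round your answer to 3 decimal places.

-0.238

n = 6, ΣX = 96, ΣY = 153, ΣX² = 1638, ΣY² = 4151, ΣXY = 2410
nΣXY − ΣXΣY = 14460 − 14688 = -228
nΣX² − (ΣX)² = 9828 − 9216 = 612; nΣY² − (ΣY)² = 24906 − 23409 = 1497
r = -228 / √(612 × 1497) = -228 / 957.1646 ≈ -0.238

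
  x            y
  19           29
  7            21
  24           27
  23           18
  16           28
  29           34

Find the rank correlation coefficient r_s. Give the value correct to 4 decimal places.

0.3714

Rank x: 3, 1, 5, 4, 2, 6
Rank y: 5, 2, 3, 1, 4, 6
d = rank(x) − rank(y): -2, -1, 2, 3, -2, 0; Σd² = 22
ρ = 1 − 6Σd² / [n(n²−1)] = 1 − 6×22 / (6×35) = 1 − 132/210 ≈ 0.3714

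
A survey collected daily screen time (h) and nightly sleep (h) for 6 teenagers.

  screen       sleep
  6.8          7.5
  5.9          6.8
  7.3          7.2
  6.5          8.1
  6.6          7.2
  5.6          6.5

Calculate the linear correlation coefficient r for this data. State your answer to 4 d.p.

0.5634

n = 6, Σx = 38.7, Σy = 43.3, Σx² = 251.51, Σy² = 314.03, Σxy = 280.25
nΣxy − ΣxΣy = 1681.5 − 1675.71 = 5.79
nΣx² − (Σx)² = 1509.06 − 1497.69 = 11.37; nΣy² − (Σy)² = 1884.18 − 1874.89 = 9.29
r = 5.79 / √(11.37 × 9.29) = 5.79 / 10.2775 ≈ 0.5634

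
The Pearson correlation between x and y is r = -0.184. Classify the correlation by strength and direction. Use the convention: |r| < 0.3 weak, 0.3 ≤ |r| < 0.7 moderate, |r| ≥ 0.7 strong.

r = -0.184 < 0 so the relationship is negative.
|r| = 0.184, which falls in the weak range.

weak negative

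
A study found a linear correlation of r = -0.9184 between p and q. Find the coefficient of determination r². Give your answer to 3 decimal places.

r² = (-0.9184)² = 0.843

0.843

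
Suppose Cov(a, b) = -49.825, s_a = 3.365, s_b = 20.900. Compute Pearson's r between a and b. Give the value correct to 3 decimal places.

r = Cov(a,b) / (s_a · s_b) = -49.825 / (3.365 × 20.900)
  = -49.825 / 70.3285 ≈ -0.708

-0.708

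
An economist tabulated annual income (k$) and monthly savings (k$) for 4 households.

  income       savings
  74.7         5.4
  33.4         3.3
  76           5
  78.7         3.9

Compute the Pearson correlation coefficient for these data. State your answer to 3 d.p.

n = 4, Σx = 262.8, Σy = 17.6, Σx² = 18665.34, Σy² = 80.26, Σxy = 1200.53
nΣxy − ΣxΣy = 4802.12 − 4625.28 = 176.84
nΣx² − (Σx)² = 74661.36 − 69063.84 = 5597.52; nΣy² − (Σy)² = 321.04 − 309.76 = 11.28
r = 176.84 / √(5597.52 × 11.28) = 176.84 / 251.2768 ≈ 0.704

0.704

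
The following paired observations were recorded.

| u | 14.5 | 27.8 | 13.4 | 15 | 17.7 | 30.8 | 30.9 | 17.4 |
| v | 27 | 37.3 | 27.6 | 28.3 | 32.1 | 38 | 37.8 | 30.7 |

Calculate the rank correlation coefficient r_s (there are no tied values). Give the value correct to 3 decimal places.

0.952

Rank u: 2, 6, 1, 3, 5, 7, 8, 4
Rank v: 1, 6, 2, 3, 5, 8, 7, 4
d = rank(u) − rank(v): 1, 0, -1, 0, 0, -1, 1, 0; Σd² = 4
ρ = 1 − 6Σd² / [n(n²−1)] = 1 − 6×4 / (8×63) = 1 − 24/504 ≈ 0.952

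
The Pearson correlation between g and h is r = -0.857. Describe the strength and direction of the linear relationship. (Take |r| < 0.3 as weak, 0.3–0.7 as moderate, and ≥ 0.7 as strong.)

strong negative

r = -0.857 < 0 so the relationship is negative.
|r| = 0.857, which falls in the strong range.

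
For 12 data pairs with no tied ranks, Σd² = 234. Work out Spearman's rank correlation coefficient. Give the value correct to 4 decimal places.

0.1818

ρ = 1 − 6Σd² / [n(n²−1)] = 1 − 6×234 / (12×143)
  = 1 − 1404/1716 = 1 − 0.81818 ≈ 0.1818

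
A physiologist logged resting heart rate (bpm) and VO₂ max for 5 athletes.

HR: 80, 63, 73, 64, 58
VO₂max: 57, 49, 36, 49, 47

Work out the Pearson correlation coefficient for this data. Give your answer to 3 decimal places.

n = 5, Σx = 338, Σy = 238, Σx² = 23158, Σy² = 11556, Σxy = 16137
nΣxy − ΣxΣy = 80685 − 80444 = 241
nΣx² − (Σx)² = 115790 − 114244 = 1546; nΣy² − (Σy)² = 57780 − 56644 = 1136
r = 241 / √(1546 × 1136) = 241 / 1325.2381 ≈ 0.182

0.182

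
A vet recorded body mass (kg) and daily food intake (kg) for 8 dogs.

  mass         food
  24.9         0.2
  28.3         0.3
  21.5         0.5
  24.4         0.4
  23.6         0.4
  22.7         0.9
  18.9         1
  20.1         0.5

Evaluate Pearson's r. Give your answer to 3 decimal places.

n = 8, Σx = 184.4, Σy = 4.2, Σx² = 4311.98, Σy² = 2.76, Σxy = 92.8
nΣxy − ΣxΣy = 742.4 − 774.48 = -32.08
nΣx² − (Σx)² = 34495.84 − 34003.36 = 492.48; nΣy² − (Σy)² = 22.08 − 17.64 = 4.44
r = -32.08 / √(492.48 × 4.44) = -32.08 / 46.7612 ≈ -0.686

-0.686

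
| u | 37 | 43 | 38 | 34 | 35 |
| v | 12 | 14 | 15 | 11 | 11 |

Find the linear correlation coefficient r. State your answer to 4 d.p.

0.7377

n = 5, Σu = 187, Σv = 63, Σu² = 7043, Σv² = 807, Σuv = 2375
nΣuv − ΣuΣv = 11875 − 11781 = 94
nΣu² − (Σu)² = 35215 − 34969 = 246; nΣv² − (Σv)² = 4035 − 3969 = 66
r = 94 / √(246 × 66) = 94 / 127.4206 ≈ 0.7377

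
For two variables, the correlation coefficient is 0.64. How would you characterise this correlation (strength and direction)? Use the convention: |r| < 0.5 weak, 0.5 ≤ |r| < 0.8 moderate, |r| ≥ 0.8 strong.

moderate positive

r = 0.64 > 0 so the relationship is positive.
|r| = 0.64, which falls in the moderate range.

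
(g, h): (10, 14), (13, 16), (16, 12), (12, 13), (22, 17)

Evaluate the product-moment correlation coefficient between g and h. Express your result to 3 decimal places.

0.485

n = 5, Σg = 73, Σh = 72, Σg² = 1153, Σh² = 1054, Σgh = 1070
nΣgh − ΣgΣh = 5350 − 5256 = 94
nΣg² − (Σg)² = 5765 − 5329 = 436; nΣh² − (Σh)² = 5270 − 5184 = 86
r = 94 / √(436 × 86) = 94 / 193.6388 ≈ 0.485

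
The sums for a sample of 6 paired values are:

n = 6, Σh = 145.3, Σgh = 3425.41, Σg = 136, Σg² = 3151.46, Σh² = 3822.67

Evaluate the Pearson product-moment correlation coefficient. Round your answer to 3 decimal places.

r = (nΣgh − ΣgΣh) / √[(nΣg² − (Σg)²)(nΣh² − (Σh)²)]
Numerator: 6×3425.41 − 136×145.3 = 791.66
Denominator: √[(18908.76 − 18496)(22936.02 − 21112.09)] = √[412.76 × 1823.93] = 867.6666
r = 791.66 / 867.6666 ≈ 0.912

0.912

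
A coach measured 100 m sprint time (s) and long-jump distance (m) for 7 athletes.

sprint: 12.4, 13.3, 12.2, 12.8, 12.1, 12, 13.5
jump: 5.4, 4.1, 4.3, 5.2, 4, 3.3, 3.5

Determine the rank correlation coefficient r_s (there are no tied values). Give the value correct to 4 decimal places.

Rank sprint: 4, 6, 3, 5, 2, 1, 7
Rank jump: 7, 4, 5, 6, 3, 1, 2
d = rank(sprint) − rank(jump): -3, 2, -2, -1, -1, 0, 5; Σd² = 44
ρ = 1 − 6Σd² / [n(n²−1)] = 1 − 6×44 / (7×48) = 1 − 264/336 ≈ 0.2143

0.2143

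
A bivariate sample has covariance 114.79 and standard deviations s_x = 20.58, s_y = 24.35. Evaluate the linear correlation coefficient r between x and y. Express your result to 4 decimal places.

r = Cov(x,y) / (s_x · s_y) = 114.79 / (20.58 × 24.35)
  = 114.79 / 501.1230 ≈ 0.2291

0.2291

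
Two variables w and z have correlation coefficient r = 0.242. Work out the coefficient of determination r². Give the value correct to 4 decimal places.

r² = (0.242)² = 0.0586

0.0586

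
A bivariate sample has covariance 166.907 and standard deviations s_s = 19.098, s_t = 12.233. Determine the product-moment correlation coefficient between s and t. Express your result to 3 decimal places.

0.714

r = Cov(s,t) / (s_s · s_t) = 166.907 / (19.098 × 12.233)
  = 166.907 / 233.6258 ≈ 0.714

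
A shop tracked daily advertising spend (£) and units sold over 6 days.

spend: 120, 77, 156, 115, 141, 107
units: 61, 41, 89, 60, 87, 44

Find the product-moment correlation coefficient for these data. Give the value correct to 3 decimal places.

n = 6, Σx = 716, Σy = 382, Σx² = 89220, Σy² = 26428, Σxy = 48236
nΣxy − ΣxΣy = 289416 − 273512 = 15904
nΣx² − (Σx)² = 535320 − 512656 = 22664; nΣy² − (Σy)² = 158568 − 145924 = 12644
r = 15904 / √(22664 × 12644) = 15904 / 16928.1900 ≈ 0.939

0.939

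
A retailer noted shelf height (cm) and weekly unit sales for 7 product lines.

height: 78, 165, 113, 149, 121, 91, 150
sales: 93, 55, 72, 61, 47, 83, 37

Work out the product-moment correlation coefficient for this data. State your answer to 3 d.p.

n = 7, Σx = 867, Σy = 448, Σx² = 113701, Σy² = 31046, Σxy = 52344
nΣxy − ΣxΣy = 366408 − 388416 = -22008
nΣx² − (Σx)² = 795907 − 751689 = 44218; nΣy² − (Σy)² = 217322 − 200704 = 16618
r = -22008 / √(44218 × 16618) = -22008 / 27107.4662 ≈ -0.812

-0.812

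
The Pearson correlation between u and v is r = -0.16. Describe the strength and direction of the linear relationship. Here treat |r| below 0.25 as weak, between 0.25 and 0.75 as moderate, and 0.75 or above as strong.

weak negative

r = -0.16 < 0 so the relationship is negative.
|r| = 0.16, which falls in the weak range.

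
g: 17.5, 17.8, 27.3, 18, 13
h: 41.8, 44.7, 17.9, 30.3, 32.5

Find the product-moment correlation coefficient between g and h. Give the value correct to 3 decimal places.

n = 5, Σg = 93.6, Σh = 167.2, Σg² = 1861.38, Σh² = 6040.08, Σgh = 2983.73
nΣgh − ΣgΣh = 14918.65 − 15649.92 = -731.27
nΣg² − (Σg)² = 9306.9 − 8760.96 = 545.94; nΣh² − (Σh)² = 30200.4 − 27955.84 = 2244.56
r = -731.27 / √(545.94 × 2244.56) = -731.27 / 1106.9756 ≈ -0.661

-0.661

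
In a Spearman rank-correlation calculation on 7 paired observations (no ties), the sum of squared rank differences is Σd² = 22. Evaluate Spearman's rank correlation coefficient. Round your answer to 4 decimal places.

ρ = 1 − 6Σd² / [n(n²−1)] = 1 − 6×22 / (7×48)
  = 1 − 132/336 = 1 − 0.39286 ≈ 0.6071

0.6071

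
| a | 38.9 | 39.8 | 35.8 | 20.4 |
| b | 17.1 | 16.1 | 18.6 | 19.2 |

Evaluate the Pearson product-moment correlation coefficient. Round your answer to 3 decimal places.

n = 4, Σa = 134.9, Σb = 71, Σa² = 4795.05, Σb² = 1266.22, Σab = 2363.53
nΣab − ΣaΣb = 9454.12 − 9577.9 = -123.78
nΣa² − (Σa)² = 19180.2 − 18198.01 = 982.19; nΣb² − (Σb)² = 5064.88 − 5041 = 23.88
r = -123.78 / √(982.19 × 23.88) = -123.78 / 153.1493 ≈ -0.808

-0.808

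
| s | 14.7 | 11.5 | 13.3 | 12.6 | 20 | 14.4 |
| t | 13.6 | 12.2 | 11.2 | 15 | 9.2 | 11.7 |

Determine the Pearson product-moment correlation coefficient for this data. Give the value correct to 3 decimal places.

-0.682

n = 6, Σs = 86.5, Σt = 72.9, Σs² = 1291.35, Σt² = 905.77, Σst = 1030.66
nΣst − ΣsΣt = 6183.96 − 6305.85 = -121.89
nΣs² − (Σs)² = 7748.1 − 7482.25 = 265.85; nΣt² − (Σt)² = 5434.62 − 5314.41 = 120.21
r = -121.89 / √(265.85 × 120.21) = -121.89 / 178.7675 ≈ -0.682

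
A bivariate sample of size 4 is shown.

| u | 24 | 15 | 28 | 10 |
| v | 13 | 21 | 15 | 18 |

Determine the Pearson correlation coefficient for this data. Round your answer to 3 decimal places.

n = 4, Σu = 77, Σv = 67, Σu² = 1685, Σv² = 1159, Σuv = 1227
nΣuv − ΣuΣv = 4908 − 5159 = -251
nΣu² − (Σu)² = 6740 − 5929 = 811; nΣv² − (Σv)² = 4636 − 4489 = 147
r = -251 / √(811 × 147) = -251 / 345.2781 ≈ -0.727

-0.727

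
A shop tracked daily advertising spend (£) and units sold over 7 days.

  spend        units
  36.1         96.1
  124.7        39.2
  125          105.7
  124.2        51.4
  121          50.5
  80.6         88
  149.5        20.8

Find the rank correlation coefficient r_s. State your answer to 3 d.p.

Rank spend: 1, 5, 6, 4, 3, 2, 7
Rank units: 6, 2, 7, 4, 3, 5, 1
d = rank(spend) − rank(units): -5, 3, -1, 0, 0, -3, 6; Σd² = 80
ρ = 1 − 6Σd² / [n(n²−1)] = 1 − 6×80 / (7×48) = 1 − 480/336 ≈ -0.429

-0.429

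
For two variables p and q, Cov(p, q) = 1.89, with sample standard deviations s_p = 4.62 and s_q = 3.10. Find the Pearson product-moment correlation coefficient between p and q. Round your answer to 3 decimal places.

0.132

r = Cov(p,q) / (s_p · s_q) = 1.89 / (4.62 × 3.10)
  = 1.89 / 14.3220 ≈ 0.132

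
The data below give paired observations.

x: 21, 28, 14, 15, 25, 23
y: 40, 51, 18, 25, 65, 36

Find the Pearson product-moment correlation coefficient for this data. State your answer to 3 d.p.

n = 6, Σx = 126, Σy = 235, Σx² = 2800, Σy² = 10671, Σxy = 5348
nΣxy − ΣxΣy = 32088 − 29610 = 2478
nΣx² − (Σx)² = 16800 − 15876 = 924; nΣy² − (Σy)² = 64026 − 55225 = 8801
r = 2478 / √(924 × 8801) = 2478 / 2851.6879 ≈ 0.869

0.869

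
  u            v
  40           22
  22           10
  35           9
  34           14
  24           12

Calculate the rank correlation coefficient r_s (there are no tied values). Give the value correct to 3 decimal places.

Rank u: 5, 1, 4, 3, 2
Rank v: 5, 2, 1, 4, 3
d = rank(u) − rank(v): 0, -1, 3, -1, -1; Σd² = 12
ρ = 1 − 6Σd² / [n(n²−1)] = 1 − 6×12 / (5×24) = 1 − 72/120 ≈ 0.400

0.400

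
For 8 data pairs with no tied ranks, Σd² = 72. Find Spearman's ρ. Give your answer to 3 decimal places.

ρ = 1 − 6Σd² / [n(n²−1)] = 1 − 6×72 / (8×63)
  = 1 − 432/504 = 1 − 0.8571 ≈ 0.143

0.143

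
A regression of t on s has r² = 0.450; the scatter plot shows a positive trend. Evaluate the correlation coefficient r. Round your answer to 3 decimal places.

0.671

|r| = √0.450 = 0.671
The association is positive, so r = 0.671.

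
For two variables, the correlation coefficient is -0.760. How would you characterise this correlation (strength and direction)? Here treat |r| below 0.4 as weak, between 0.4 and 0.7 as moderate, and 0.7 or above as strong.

strong negative

r = -0.760 < 0 so the relationship is negative.
|r| = 0.760, which falls in the strong range.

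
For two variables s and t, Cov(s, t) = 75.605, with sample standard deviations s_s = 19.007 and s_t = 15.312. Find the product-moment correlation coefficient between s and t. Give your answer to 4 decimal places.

r = Cov(s,t) / (s_s · s_t) = 75.605 / (19.007 × 15.312)
  = 75.605 / 291.0352 ≈ 0.2598

0.2598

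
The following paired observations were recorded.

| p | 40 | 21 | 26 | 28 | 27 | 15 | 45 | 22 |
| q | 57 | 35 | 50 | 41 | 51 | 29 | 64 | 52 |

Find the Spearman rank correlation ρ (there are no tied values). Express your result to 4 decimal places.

0.7857

Rank p: 7, 2, 4, 6, 5, 1, 8, 3
Rank q: 7, 2, 4, 3, 5, 1, 8, 6
d = rank(p) − rank(q): 0, 0, 0, 3, 0, 0, 0, -3; Σd² = 18
ρ = 1 − 6Σd² / [n(n²−1)] = 1 − 6×18 / (8×63) = 1 − 108/504 ≈ 0.7857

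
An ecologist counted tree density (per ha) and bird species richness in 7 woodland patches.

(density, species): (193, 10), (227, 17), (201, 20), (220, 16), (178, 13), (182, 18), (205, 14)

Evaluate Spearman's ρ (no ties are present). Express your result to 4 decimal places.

0.2500

Rank density: 3, 7, 4, 6, 1, 2, 5
Rank species: 1, 5, 7, 4, 2, 6, 3
d = rank(density) − rank(species): 2, 2, -3, 2, -1, -4, 2; Σd² = 42
ρ = 1 − 6Σd² / [n(n²−1)] = 1 − 6×42 / (7×48) = 1 − 252/336 ≈ 0.2500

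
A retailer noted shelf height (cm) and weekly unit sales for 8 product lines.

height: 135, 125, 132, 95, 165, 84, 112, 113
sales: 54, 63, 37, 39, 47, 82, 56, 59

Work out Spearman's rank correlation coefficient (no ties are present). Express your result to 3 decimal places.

Rank height: 7, 5, 6, 2, 8, 1, 3, 4
Rank sales: 4, 7, 1, 2, 3, 8, 5, 6
d = rank(height) − rank(sales): 3, -2, 5, 0, 5, -7, -2, -2; Σd² = 120
ρ = 1 − 6Σd² / [n(n²−1)] = 1 − 6×120 / (8×63) = 1 − 720/504 ≈ -0.429

-0.429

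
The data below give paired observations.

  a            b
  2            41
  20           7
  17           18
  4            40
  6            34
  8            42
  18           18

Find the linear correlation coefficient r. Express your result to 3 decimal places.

n = 7, Σa = 75, Σb = 200, Σa² = 1133, Σb² = 6898, Σab = 1552
nΣab − ΣaΣb = 10864 − 15000 = -4136
nΣa² − (Σa)² = 7931 − 5625 = 2306; nΣb² − (Σb)² = 48286 − 40000 = 8286
r = -4136 / √(2306 × 8286) = -4136 / 4371.2145 ≈ -0.946

-0.946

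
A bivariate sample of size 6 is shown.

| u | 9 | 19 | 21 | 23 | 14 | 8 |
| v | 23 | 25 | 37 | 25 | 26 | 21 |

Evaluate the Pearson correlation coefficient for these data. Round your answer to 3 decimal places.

0.601

n = 6, Σu = 94, Σv = 157, Σu² = 1672, Σv² = 4265, Σuv = 2566
nΣuv − ΣuΣv = 15396 − 14758 = 638
nΣu² − (Σu)² = 10032 − 8836 = 1196; nΣv² − (Σv)² = 25590 − 24649 = 941
r = 638 / √(1196 × 941) = 638 / 1060.8657 ≈ 0.601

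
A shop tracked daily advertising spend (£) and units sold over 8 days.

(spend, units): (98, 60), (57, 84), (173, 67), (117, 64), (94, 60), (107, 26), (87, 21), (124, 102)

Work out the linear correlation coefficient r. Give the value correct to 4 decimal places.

0.1256

n = 8, Σx = 857, Σy = 484, Σx² = 99701, Σy² = 34362, Σxy = 52644
nΣxy − ΣxΣy = 421152 − 414788 = 6364
nΣx² − (Σx)² = 797608 − 734449 = 63159; nΣy² − (Σy)² = 274896 − 234256 = 40640
r = 6364 / √(63159 × 40640) = 6364 / 50663.4164 ≈ 0.1256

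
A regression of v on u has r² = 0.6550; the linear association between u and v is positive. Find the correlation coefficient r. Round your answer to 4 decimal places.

|r| = √0.6550 = 0.8093
The association is positive, so r = 0.8093.

0.8093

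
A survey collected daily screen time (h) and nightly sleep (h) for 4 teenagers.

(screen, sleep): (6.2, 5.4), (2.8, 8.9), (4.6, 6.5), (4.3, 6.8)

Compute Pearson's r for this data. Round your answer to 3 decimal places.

-0.976

n = 4, Σx = 17.9, Σy = 27.6, Σx² = 85.93, Σy² = 196.86, Σxy = 117.54
nΣxy − ΣxΣy = 470.16 − 494.04 = -23.88
nΣx² − (Σx)² = 343.72 − 320.41 = 23.31; nΣy² − (Σy)² = 787.44 − 761.76 = 25.68
r = -23.88 / √(23.31 × 25.68) = -23.88 / 24.4663 ≈ -0.976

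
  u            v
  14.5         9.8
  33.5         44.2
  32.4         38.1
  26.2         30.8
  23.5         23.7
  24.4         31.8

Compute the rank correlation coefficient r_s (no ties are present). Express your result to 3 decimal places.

Rank u: 1, 6, 5, 4, 2, 3
Rank v: 1, 6, 5, 3, 2, 4
d = rank(u) − rank(v): 0, 0, 0, 1, 0, -1; Σd² = 2
ρ = 1 − 6Σd² / [n(n²−1)] = 1 − 6×2 / (6×35) = 1 − 12/210 ≈ 0.943

0.943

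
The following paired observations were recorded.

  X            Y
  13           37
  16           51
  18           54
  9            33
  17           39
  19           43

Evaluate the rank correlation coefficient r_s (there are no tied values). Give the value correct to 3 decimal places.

Rank X: 2, 3, 5, 1, 4, 6
Rank Y: 2, 5, 6, 1, 3, 4
d = rank(X) − rank(Y): 0, -2, -1, 0, 1, 2; Σd² = 10
ρ = 1 − 6Σd² / [n(n²−1)] = 1 − 6×10 / (6×35) = 1 − 60/210 ≈ 0.714

0.714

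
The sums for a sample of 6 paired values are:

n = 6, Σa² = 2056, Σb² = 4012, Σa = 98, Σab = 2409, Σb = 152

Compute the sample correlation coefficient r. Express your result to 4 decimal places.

-0.2718

r = (nΣab − ΣaΣb) / √[(nΣa² − (Σa)²)(nΣb² − (Σb)²)]
Numerator: 6×2409 − 98×152 = -442
Denominator: √[(12336 − 9604)(24072 − 23104)] = √[2732 × 968] = 1626.2152
r = -442 / 1626.2152 ≈ -0.2718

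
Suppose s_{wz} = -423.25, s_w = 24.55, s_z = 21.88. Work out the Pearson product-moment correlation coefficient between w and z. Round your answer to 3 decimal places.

r = Cov(w,z) / (s_w · s_z) = -423.25 / (24.55 × 21.88)
  = -423.25 / 537.1540 ≈ -0.788

-0.788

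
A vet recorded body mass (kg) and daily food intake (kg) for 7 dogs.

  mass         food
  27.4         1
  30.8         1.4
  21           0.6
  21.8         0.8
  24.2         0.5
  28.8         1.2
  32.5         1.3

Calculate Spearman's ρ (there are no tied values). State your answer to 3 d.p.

Rank mass: 4, 6, 1, 2, 3, 5, 7
Rank food: 4, 7, 2, 3, 1, 5, 6
d = rank(mass) − rank(food): 0, -1, -1, -1, 2, 0, 1; Σd² = 8
ρ = 1 − 6Σd² / [n(n²−1)] = 1 − 6×8 / (7×48) = 1 − 48/336 ≈ 0.857

0.857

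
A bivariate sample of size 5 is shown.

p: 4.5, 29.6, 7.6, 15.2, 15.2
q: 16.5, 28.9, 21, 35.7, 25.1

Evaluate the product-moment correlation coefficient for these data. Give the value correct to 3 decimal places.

n = 5, Σp = 72.1, Σq = 127.2, Σp² = 1416.25, Σq² = 3452.96, Σpq = 2013.45
nΣpq − ΣpΣq = 10067.25 − 9171.12 = 896.13
nΣp² − (Σp)² = 7081.25 − 5198.41 = 1882.84; nΣq² − (Σq)² = 17264.8 − 16179.84 = 1084.96
r = 896.13 / √(1882.84 × 1084.96) = 896.13 / 1429.2677 ≈ 0.627

0.627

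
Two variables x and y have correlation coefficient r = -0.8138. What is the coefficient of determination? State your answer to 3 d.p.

r² = (-0.8138)² = 0.662

0.662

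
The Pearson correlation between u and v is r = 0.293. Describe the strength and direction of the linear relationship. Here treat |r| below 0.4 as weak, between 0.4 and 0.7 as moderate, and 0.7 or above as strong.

r = 0.293 > 0 so the relationship is positive.
|r| = 0.293, which falls in the weak range.

weak positive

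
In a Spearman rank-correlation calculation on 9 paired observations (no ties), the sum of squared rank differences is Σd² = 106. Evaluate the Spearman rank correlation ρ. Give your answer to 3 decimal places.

0.117

ρ = 1 − 6Σd² / [n(n²−1)] = 1 − 6×106 / (9×80)
  = 1 − 636/720 = 1 − 0.8833 ≈ 0.117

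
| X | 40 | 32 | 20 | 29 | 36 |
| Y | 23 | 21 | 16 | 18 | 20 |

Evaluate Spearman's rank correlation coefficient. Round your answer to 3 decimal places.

Rank X: 5, 3, 1, 2, 4
Rank Y: 5, 4, 1, 2, 3
d = rank(X) − rank(Y): 0, -1, 0, 0, 1; Σd² = 2
ρ = 1 − 6Σd² / [n(n²−1)] = 1 − 6×2 / (5×24) = 1 − 12/120 ≈ 0.900

0.900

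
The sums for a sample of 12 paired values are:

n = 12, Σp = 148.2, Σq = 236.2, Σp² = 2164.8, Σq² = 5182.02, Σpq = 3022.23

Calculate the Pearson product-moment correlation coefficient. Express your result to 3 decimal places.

0.249

r = (nΣpq − ΣpΣq) / √[(nΣp² − (Σp)²)(nΣq² − (Σq)²)]
Numerator: 12×3022.23 − 148.2×236.2 = 1261.92
Denominator: √[(25977.6 − 21963.24)(62184.24 − 55790.44)] = √[4014.36 × 6393.8] = 5066.2624
r = 1261.92 / 5066.2624 ≈ 0.249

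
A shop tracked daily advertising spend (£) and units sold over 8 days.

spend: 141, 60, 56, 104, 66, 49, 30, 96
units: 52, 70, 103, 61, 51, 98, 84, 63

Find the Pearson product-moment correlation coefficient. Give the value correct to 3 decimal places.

n = 8, Σx = 602, Σy = 582, Σx² = 54306, Σy² = 45164, Σxy = 40380
nΣxy − ΣxΣy = 323040 − 350364 = -27324
nΣx² − (Σx)² = 434448 − 362404 = 72044; nΣy² − (Σy)² = 361312 − 338724 = 22588
r = -27324 / √(72044 × 22588) = -27324 / 40340.1769 ≈ -0.677

-0.677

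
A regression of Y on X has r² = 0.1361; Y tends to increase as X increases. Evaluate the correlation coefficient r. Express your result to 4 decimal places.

|r| = √0.1361 = 0.3689
The association is positive, so r = 0.3689.

0.3689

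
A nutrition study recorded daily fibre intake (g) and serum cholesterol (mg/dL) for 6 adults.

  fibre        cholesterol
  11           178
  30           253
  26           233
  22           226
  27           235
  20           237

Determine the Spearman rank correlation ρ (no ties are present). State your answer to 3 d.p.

0.657

Rank fibre: 1, 6, 4, 3, 5, 2
Rank cholesterol: 1, 6, 3, 2, 4, 5
d = rank(fibre) − rank(cholesterol): 0, 0, 1, 1, 1, -3; Σd² = 12
ρ = 1 − 6Σd² / [n(n²−1)] = 1 − 6×12 / (6×35) = 1 − 72/210 ≈ 0.657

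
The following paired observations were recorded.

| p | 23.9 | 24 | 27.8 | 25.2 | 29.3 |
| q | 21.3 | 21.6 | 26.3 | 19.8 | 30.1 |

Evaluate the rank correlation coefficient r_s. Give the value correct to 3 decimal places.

0.700

Rank p: 1, 2, 4, 3, 5
Rank q: 2, 3, 4, 1, 5
d = rank(p) − rank(q): -1, -1, 0, 2, 0; Σd² = 6
ρ = 1 − 6Σd² / [n(n²−1)] = 1 − 6×6 / (5×24) = 1 − 36/120 ≈ 0.700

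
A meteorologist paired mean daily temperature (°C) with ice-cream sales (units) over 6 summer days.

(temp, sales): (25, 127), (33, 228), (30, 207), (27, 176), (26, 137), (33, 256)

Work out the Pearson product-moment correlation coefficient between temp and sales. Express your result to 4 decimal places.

n = 6, Σx = 174, Σy = 1131, Σx² = 5108, Σy² = 226243, Σxy = 33671
nΣxy − ΣxΣy = 202026 − 196794 = 5232
nΣx² − (Σx)² = 30648 − 30276 = 372; nΣy² − (Σy)² = 1357458 − 1279161 = 78297
r = 5232 / √(372 × 78297) = 5232 / 5396.8958 ≈ 0.9694

0.9694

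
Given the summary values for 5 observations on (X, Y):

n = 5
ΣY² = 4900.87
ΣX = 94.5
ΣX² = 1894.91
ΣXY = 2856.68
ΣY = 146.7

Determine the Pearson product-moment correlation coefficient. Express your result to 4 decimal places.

r = (nΣXY − ΣXΣY) / √[(nΣX² − (ΣX)²)(nΣY² − (ΣY)²)]
Numerator: 5×2856.68 − 94.5×146.7 = 420.25
Denominator: √[(9474.55 − 8930.25)(24504.35 − 21520.89)] = √[544.3 × 2983.46] = 1274.3223
r = 420.25 / 1274.3223 ≈ 0.3298

0.3298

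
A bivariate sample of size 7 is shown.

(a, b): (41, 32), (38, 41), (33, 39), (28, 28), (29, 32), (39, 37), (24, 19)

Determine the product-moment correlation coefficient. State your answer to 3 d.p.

n = 7, Σa = 232, Σb = 228, Σa² = 7936, Σb² = 7764, Σab = 7768
nΣab − ΣaΣb = 54376 − 52896 = 1480
nΣa² − (Σa)² = 55552 − 53824 = 1728; nΣb² − (Σb)² = 54348 − 51984 = 2364
r = 1480 / √(1728 × 2364) = 1480 / 2021.1363 ≈ 0.732

0.732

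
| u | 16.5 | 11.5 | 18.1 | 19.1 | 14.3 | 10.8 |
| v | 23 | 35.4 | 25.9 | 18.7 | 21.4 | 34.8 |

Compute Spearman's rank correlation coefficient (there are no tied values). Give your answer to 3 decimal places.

Rank u: 4, 2, 5, 6, 3, 1
Rank v: 3, 6, 4, 1, 2, 5
d = rank(u) − rank(v): 1, -4, 1, 5, 1, -4; Σd² = 60
ρ = 1 − 6Σd² / [n(n²−1)] = 1 − 6×60 / (6×35) = 1 − 360/210 ≈ -0.714

-0.714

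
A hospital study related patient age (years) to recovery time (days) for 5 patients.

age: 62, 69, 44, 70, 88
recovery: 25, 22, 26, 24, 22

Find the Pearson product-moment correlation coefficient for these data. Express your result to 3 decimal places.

-0.858

n = 5, Σx = 333, Σy = 119, Σx² = 23185, Σy² = 2845, Σxy = 7828
nΣxy − ΣxΣy = 39140 − 39627 = -487
nΣx² − (Σx)² = 115925 − 110889 = 5036; nΣy² − (Σy)² = 14225 − 14161 = 64
r = -487 / √(5036 × 64) = -487 / 567.7182 ≈ -0.858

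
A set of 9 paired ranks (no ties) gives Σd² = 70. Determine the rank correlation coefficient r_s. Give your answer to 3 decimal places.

0.417

ρ = 1 − 6Σd² / [n(n²−1)] = 1 − 6×70 / (9×80)
  = 1 − 420/720 = 1 − 0.5833 ≈ 0.417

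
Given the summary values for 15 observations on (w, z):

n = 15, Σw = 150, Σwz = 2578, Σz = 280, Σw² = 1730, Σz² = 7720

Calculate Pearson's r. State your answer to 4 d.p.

r = (nΣwz − ΣwΣz) / √[(nΣw² − (Σw)²)(nΣz² − (Σz)²)]
Numerator: 15×2578 − 150×280 = -3330
Denominator: √[(25950 − 22500)(115800 − 78400)] = √[3450 × 37400] = 11359.1373
r = -3330 / 11359.1373 ≈ -0.2932

-0.2932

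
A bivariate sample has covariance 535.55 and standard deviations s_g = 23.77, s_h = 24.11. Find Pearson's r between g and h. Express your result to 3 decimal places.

0.934

r = Cov(g,h) / (s_g · s_h) = 535.55 / (23.77 × 24.11)
  = 535.55 / 573.0947 ≈ 0.934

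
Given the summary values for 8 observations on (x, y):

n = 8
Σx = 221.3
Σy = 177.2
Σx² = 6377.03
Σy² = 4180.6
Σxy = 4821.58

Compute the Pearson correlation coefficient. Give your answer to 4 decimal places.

r = (nΣxy − ΣxΣy) / √[(nΣx² − (Σx)²)(nΣy² − (Σy)²)]
Numerator: 8×4821.58 − 221.3×177.2 = -641.72
Denominator: √[(51016.24 − 48973.69)(33444.8 − 31399.84)] = √[2042.55 × 2044.96] = 2043.7546
r = -641.72 / 2043.7546 ≈ -0.3140

-0.3140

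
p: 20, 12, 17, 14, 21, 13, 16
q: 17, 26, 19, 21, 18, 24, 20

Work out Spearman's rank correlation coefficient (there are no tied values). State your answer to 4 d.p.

-0.9643

Rank p: 6, 1, 5, 3, 7, 2, 4
Rank q: 1, 7, 3, 5, 2, 6, 4
d = rank(p) − rank(q): 5, -6, 2, -2, 5, -4, 0; Σd² = 110
ρ = 1 − 6Σd² / [n(n²−1)] = 1 − 6×110 / (7×48) = 1 − 660/336 ≈ -0.9643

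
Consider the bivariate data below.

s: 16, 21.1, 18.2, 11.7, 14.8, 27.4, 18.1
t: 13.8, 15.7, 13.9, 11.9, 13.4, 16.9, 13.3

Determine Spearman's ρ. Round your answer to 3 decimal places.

Rank s: 3, 6, 5, 1, 2, 7, 4
Rank t: 4, 6, 5, 1, 3, 7, 2
d = rank(s) − rank(t): -1, 0, 0, 0, -1, 0, 2; Σd² = 6
ρ = 1 − 6Σd² / [n(n²−1)] = 1 − 6×6 / (7×48) = 1 − 36/336 ≈ 0.893

0.893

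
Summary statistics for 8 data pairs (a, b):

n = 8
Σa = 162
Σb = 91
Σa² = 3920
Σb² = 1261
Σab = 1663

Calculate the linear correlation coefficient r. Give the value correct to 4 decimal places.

-0.4729

r = (nΣab − ΣaΣb) / √[(nΣa² − (Σa)²)(nΣb² − (Σb)²)]
Numerator: 8×1663 − 162×91 = -1438
Denominator: √[(31360 − 26244)(10088 − 8281)] = √[5116 × 1807] = 3040.4954
r = -1438 / 3040.4954 ≈ -0.4729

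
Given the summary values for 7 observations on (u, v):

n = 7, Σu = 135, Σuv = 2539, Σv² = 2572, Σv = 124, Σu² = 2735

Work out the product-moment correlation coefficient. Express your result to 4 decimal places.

r = (nΣuv − ΣuΣv) / √[(nΣu² − (Σu)²)(nΣv² − (Σv)²)]
Numerator: 7×2539 − 135×124 = 1033
Denominator: √[(19145 − 18225)(18004 − 15376)] = √[920 × 2628] = 1554.9148
r = 1033 / 1554.9148 ≈ 0.6643

0.6643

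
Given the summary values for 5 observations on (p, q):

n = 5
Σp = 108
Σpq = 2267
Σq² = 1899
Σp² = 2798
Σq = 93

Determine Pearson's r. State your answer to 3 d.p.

0.920

r = (nΣpq − ΣpΣq) / √[(nΣp² − (Σp)²)(nΣq² − (Σq)²)]
Numerator: 5×2267 − 108×93 = 1291
Denominator: √[(13990 − 11664)(9495 − 8649)] = √[2326 × 846] = 1402.7815
r = 1291 / 1402.7815 ≈ 0.920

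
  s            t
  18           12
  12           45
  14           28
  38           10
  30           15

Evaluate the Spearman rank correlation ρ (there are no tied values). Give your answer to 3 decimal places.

-0.900

Rank s: 3, 1, 2, 5, 4
Rank t: 2, 5, 4, 1, 3
d = rank(s) − rank(t): 1, -4, -2, 4, 1; Σd² = 38
ρ = 1 − 6Σd² / [n(n²−1)] = 1 − 6×38 / (5×24) = 1 − 228/120 ≈ -0.900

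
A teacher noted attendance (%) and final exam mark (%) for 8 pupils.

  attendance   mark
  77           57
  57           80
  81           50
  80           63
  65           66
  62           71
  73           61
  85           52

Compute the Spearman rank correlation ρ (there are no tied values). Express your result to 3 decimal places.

-0.905

Rank attendance: 5, 1, 7, 6, 3, 2, 4, 8
Rank mark: 3, 8, 1, 5, 6, 7, 4, 2
d = rank(attendance) − rank(mark): 2, -7, 6, 1, -3, -5, 0, 6; Σd² = 160
ρ = 1 − 6Σd² / [n(n²−1)] = 1 − 6×160 / (8×63) = 1 − 960/504 ≈ -0.905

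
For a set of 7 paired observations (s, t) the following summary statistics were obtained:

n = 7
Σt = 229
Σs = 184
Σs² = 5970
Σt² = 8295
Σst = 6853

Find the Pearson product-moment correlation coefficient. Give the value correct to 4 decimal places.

r = (nΣst − ΣsΣt) / √[(nΣs² − (Σs)²)(nΣt² − (Σt)²)]
Numerator: 7×6853 − 184×229 = 5835
Denominator: √[(41790 − 33856)(58065 − 52441)] = √[7934 × 5624] = 6679.8814
r = 5835 / 6679.8814 ≈ 0.8735

0.8735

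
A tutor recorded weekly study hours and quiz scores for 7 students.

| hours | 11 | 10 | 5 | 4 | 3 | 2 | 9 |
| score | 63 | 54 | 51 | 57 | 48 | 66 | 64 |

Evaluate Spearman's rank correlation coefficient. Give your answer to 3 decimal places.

Rank hours: 7, 6, 4, 3, 2, 1, 5
Rank score: 5, 3, 2, 4, 1, 7, 6
d = rank(hours) − rank(score): 2, 3, 2, -1, 1, -6, -1; Σd² = 56
ρ = 1 − 6Σd² / [n(n²−1)] = 1 − 6×56 / (7×48) = 1 − 336/336 ≈ 0.000

0.000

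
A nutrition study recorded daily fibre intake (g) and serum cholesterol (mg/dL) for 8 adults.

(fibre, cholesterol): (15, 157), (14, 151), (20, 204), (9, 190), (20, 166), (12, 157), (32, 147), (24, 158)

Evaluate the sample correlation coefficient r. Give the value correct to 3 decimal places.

n = 8, Σx = 146, Σy = 1330, Σx² = 3046, Σy² = 223944, Σxy = 23959
nΣxy − ΣxΣy = 191672 − 194180 = -2508
nΣx² − (Σx)² = 24368 − 21316 = 3052; nΣy² − (Σy)² = 1791552 − 1768900 = 22652
r = -2508 / √(3052 × 22652) = -2508 / 8314.6800 ≈ -0.302

-0.302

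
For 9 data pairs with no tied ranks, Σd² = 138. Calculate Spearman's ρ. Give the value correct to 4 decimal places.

-0.1500

ρ = 1 − 6Σd² / [n(n²−1)] = 1 − 6×138 / (9×80)
  = 1 − 828/720 = 1 − 1.15000 ≈ -0.1500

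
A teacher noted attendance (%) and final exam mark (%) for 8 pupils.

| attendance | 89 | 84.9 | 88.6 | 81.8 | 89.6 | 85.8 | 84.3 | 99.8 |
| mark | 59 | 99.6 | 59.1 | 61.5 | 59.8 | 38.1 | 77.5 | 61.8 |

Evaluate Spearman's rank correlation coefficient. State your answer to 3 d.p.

Rank attendance: 6, 3, 5, 1, 7, 4, 2, 8
Rank mark: 2, 8, 3, 5, 4, 1, 7, 6
d = rank(attendance) − rank(mark): 4, -5, 2, -4, 3, 3, -5, 2; Σd² = 108
ρ = 1 − 6Σd² / [n(n²−1)] = 1 − 6×108 / (8×63) = 1 − 648/504 ≈ -0.286

-0.286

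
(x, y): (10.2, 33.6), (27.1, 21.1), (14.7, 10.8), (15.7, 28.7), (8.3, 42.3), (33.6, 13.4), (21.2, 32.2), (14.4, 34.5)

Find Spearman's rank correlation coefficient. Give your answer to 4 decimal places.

Rank x: 2, 7, 4, 5, 1, 8, 6, 3
Rank y: 6, 3, 1, 4, 8, 2, 5, 7
d = rank(x) − rank(y): -4, 4, 3, 1, -7, 6, 1, -4; Σd² = 144
ρ = 1 − 6Σd² / [n(n²−1)] = 1 − 6×144 / (8×63) = 1 − 864/504 ≈ -0.7143

-0.7143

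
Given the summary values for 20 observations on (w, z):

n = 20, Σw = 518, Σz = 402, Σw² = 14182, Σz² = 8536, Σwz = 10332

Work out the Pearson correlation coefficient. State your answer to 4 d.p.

-0.1351

r = (nΣwz − ΣwΣz) / √[(nΣw² − (Σw)²)(nΣz² − (Σz)²)]
Numerator: 20×10332 − 518×402 = -1596
Denominator: √[(283640 − 268324)(170720 − 161604)] = √[15316 × 9116] = 11816.1185
r = -1596 / 11816.1185 ≈ -0.1351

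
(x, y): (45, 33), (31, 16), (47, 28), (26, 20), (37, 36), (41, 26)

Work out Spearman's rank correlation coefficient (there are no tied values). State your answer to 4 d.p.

Rank x: 5, 2, 6, 1, 3, 4
Rank y: 5, 1, 4, 2, 6, 3
d = rank(x) − rank(y): 0, 1, 2, -1, -3, 1; Σd² = 16
ρ = 1 − 6Σd² / [n(n²−1)] = 1 − 6×16 / (6×35) = 1 − 96/210 ≈ 0.5429

0.5429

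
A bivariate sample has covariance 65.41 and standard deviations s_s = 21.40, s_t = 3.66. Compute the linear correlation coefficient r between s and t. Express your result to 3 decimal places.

0.835

r = Cov(s,t) / (s_s · s_t) = 65.41 / (21.40 × 3.66)
  = 65.41 / 78.3240 ≈ 0.835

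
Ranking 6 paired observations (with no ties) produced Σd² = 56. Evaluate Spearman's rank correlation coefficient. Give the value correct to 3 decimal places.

-0.600

ρ = 1 − 6Σd² / [n(n²−1)] = 1 − 6×56 / (6×35)
  = 1 − 336/210 = 1 − 1.6000 ≈ -0.600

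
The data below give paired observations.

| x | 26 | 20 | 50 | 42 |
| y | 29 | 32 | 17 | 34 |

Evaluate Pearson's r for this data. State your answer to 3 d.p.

n = 4, Σx = 138, Σy = 112, Σx² = 5340, Σy² = 3310, Σxy = 3672
nΣxy − ΣxΣy = 14688 − 15456 = -768
nΣx² − (Σx)² = 21360 − 19044 = 2316; nΣy² − (Σy)² = 13240 − 12544 = 696
r = -768 / √(2316 × 696) = -768 / 1269.6204 ≈ -0.605

-0.605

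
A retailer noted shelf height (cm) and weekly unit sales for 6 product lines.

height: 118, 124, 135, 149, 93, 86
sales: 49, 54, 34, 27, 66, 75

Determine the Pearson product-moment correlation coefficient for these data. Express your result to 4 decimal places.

n = 6, Σx = 705, Σy = 305, Σx² = 85771, Σy² = 17183, Σxy = 33679
nΣxy − ΣxΣy = 202074 − 215025 = -12951
nΣx² − (Σx)² = 514626 − 497025 = 17601; nΣy² − (Σy)² = 103098 − 93025 = 10073
r = -12951 / √(17601 × 10073) = -12951 / 13315.2121 ≈ -0.9726

-0.9726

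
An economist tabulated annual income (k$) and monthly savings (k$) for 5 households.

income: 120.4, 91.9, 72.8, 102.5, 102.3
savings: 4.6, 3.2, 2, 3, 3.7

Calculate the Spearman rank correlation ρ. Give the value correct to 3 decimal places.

Rank income: 5, 2, 1, 4, 3
Rank savings: 5, 3, 1, 2, 4
d = rank(income) − rank(savings): 0, -1, 0, 2, -1; Σd² = 6
ρ = 1 − 6Σd² / [n(n²−1)] = 1 − 6×6 / (5×24) = 1 − 36/120 ≈ 0.700

0.700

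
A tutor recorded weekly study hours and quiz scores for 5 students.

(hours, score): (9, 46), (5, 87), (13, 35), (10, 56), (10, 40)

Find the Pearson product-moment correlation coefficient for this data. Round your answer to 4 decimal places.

-0.9141

n = 5, Σx = 47, Σy = 264, Σx² = 475, Σy² = 15646, Σxy = 2264
nΣxy − ΣxΣy = 11320 − 12408 = -1088
nΣx² − (Σx)² = 2375 − 2209 = 166; nΣy² − (Σy)² = 78230 − 69696 = 8534
r = -1088 / √(166 × 8534) = -1088 / 1190.2285 ≈ -0.9141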